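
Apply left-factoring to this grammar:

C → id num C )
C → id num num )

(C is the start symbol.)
Left-factoring transforms A → αβ₁ | αβ₂ into A → αA' and A' → β₁ | β₂
(α is the longest common prefix among the alternatives). Repeat until
no nonterminal has two alternatives with a common prefix.

Round 1: C has alternatives sharing prefix 'id num'. Introduce C': C → id num C'
  Add: C' → C )
  Add: C' → num )

No remaining common prefixes — done.

Resulting grammar:
C → id num C'
C' → C )
C' → num )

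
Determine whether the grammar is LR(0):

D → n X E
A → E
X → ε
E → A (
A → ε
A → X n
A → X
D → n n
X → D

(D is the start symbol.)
Augment with D' → D and build the canonical LR(0) collection (I0 = CLOSURE({[D' → . D]}), then GOTO on every symbol after a dot until no new states appear). It has 11 states:
  I0: { [D → . n X E], [D → . n n], [D' → . D] }  — shift
  I1: { [D' → D .] }  — accept
  I2: { [D → . n X E], [D → . n n], [D → n . X E], [D → n . n], [X → . D], [X → .] }  — shift, reduce
  I3: { [X → D .] }  — reduce
  I4: { [A → . E], [A → . X n], [A → . X], [A → .], [D → . n X E], [D → . n n], [D → n X . E], [E → . A (], [X → . D], [X → .] }  — shift, 2 reduces
  I5: { [D → . n X E], [D → . n n], [D → n . X E], [D → n . n], [D → n n .], [X → . D], [X → .] }  — shift, 2 reduces
  I6: { [E → A . (] }  — shift
  I7: { [A → E .], [D → n X E .] }  — 2 reduces
  I8: { [A → X . n], [A → X .] }  — shift, reduce
  I9: { [A → X n .] }  — reduce
  I10: { [E → A ( .] }  — reduce

Conflict in state I2:
  Shift-reduce conflict between [X → .] and [D → . n X E]
So the grammar is NOT LR(0).

Answer: No. Shift-reduce conflict between [X → .] and [D → . n X E]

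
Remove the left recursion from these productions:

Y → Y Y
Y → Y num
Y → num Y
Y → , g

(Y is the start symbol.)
Y is directly left-recursive. The standard transformation for
  A → A α₁ | ... | A α_m | β₁ | ... | β_n
is
  A  → β₁ A' | ... | β_n A'
  A' → α₁ A' | ... | α_m A' | ε

Y → num Y becomes Y → num Y Y'
Y → , g becomes Y → , g Y'
Y → Y Y becomes Y' → Y Y'
Y → Y num becomes Y' → num Y'
Add Y' → ε

Resulting grammar:
Y → num Y Y'
Y → , g Y'
Y' → Y Y'
Y' → num Y'
Y' → ε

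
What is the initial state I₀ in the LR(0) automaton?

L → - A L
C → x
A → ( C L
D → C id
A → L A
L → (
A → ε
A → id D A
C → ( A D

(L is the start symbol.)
{ [L → . (], [L → . - A L], [L' → . L] }

First, augment the grammar with L' → L
I₀ = CLOSURE({ [L' → . L] }):
  [L' → . L] has the dot before L: add [L → . - A L], [L → . (]
No further items can be added.

I₀ = { [L → . (], [L → . - A L], [L' → . L] }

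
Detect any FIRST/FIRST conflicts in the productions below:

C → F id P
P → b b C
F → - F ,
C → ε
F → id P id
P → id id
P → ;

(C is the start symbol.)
A FIRST/FIRST conflict occurs when two productions N → α and N → β for the same non-terminal have FIRST(α) ∩ FIRST(β) ≠ ∅ (with ε ∈ FIRST of a nullable right-hand side, so two nullable alternatives also conflict).

FIRST sets of the non-terminals at (or reachable through a nullable prefix from) the front of some alternative:
  FIRST(F) = { '-', 'id' }

Productions for C:
  C → F id P: FIRST = { '-', 'id' }
  C → ε: FIRST = { ε }
Productions for P:
  P → b b C: FIRST = { 'b' }
  P → id id: FIRST = { 'id' }
  P → ;: FIRST = { ';' }
Productions for F:
  F → - F ,: FIRST = { '-' }
  F → id P id: FIRST = { 'id' }

All alternatives of each non-terminal have pairwise disjoint FIRST sets.

Answer: No FIRST/FIRST conflicts.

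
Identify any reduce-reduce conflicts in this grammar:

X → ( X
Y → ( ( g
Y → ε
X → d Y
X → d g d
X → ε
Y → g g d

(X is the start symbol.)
A reduce-reduce conflict occurs when an LR(0) state has two complete items [A → α .] and [B → β .] — both call for a reduction, and with no lookahead the parser cannot choose between them.

Augment with X' → X and build the canonical LR(0) collection (I0 = CLOSURE({[X' → . X]}), then GOTO on every symbol after a dot until no new states appear). It has 13 states:
  I0: { [X → . ( X], [X → . d Y], [X → . d g d], [X → .], [X' → . X] }  — shift, reduce
  I1: { [X → ( . X], [X → . ( X], [X → . d Y], [X → . d g d], [X → .] }  — shift, reduce
  I2: { [X' → X .] }  — accept
  I3: { [X → d . Y], [X → d . g d], [Y → . ( ( g], [Y → . g g d], [Y → .] }  — shift, reduce
  I4: { [Y → ( . ( g] }  — shift
  I5: { [X → d Y .] }  — reduce
  I6: { [X → d g . d], [Y → g . g d] }  — shift
  I7: { [X → d g d .] }  — reduce
  I8: { [Y → g g . d] }  — shift
  I9: { [Y → g g d .] }  — reduce
  I10: { [Y → ( ( . g] }  — shift
  I11: { [Y → ( ( g .] }  — reduce
  I12: { [X → ( X .] }  — reduce

No state contains more than one complete item.

Answer: No reduce-reduce conflicts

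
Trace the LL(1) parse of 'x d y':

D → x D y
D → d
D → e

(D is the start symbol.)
LL(1) parsing maintains a stack (initially the start symbol over $) and the input. At each step: if the stack top is a terminal, match it against the current input token; if it is a non-terminal N, replace it with the RHS of M[N, lookahead] (the unique production whose predict set contains the lookahead).

Stack is shown with the top on the left.

Stack    Input    Action
------------------------
D $      x d y $  output D → x D y
x D y $  x d y $  match 'x'
D y $    d y $    output D → d
d y $    d y $    match 'd'
y $      y $      match 'y'
$        $        accept

The string is accepted.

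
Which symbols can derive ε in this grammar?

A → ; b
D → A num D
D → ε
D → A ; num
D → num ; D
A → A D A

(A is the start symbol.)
ε-productions: D → ε
So D is immediately nullable.
No further non-terminal can be added: every production for the remaining non-terminals contains a terminal or a non-nullable non-terminal.
Nullable = { 'D' }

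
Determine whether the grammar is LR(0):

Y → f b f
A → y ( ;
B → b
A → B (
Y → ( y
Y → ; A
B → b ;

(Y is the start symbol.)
A grammar is LR(0) if no state in the canonical LR(0) collection has:
  - both a shift item (dot before a terminal) and a complete item (shift-reduce conflict), or
  - two or more complete items (reduce-reduce conflict; the accept item [Y' → Y .] counts as a complete item here).

Augment with Y' → Y and build the canonical LR(0) collection (I0 = CLOSURE({[Y' → . Y]}), then GOTO on every symbol after a dot until no new states appear). It has 16 states:
  I0: { [Y → . ( y], [Y → . ; A], [Y → . f b f], [Y' → . Y] }  — shift
  I1: { [Y → ( . y] }  — shift
  I2: { [A → . B (], [A → . y ( ;], [B → . b ;], [B → . b], [Y → ; . A] }  — shift
  I3: { [Y' → Y .] }  — accept
  I4: { [Y → f . b f] }  — shift
  I5: { [Y → f b . f] }  — shift
  I6: { [Y → f b f .] }  — reduce
  I7: { [Y → ; A .] }  — reduce
  I8: { [A → B . (] }  — shift
  I9: { [B → b . ;], [B → b .] }  — shift, reduce
  I10: { [A → y . ( ;] }  — shift
  I11: { [A → y ( . ;] }  — shift
  I12: { [A → y ( ; .] }  — reduce
  I13: { [B → b ; .] }  — reduce
  I14: { [A → B ( .] }  — reduce
  I15: { [Y → ( y .] }  — reduce

Conflict in state I9:
  Shift-reduce conflict between [B → b .] and [B → b . ;]
So the grammar is NOT LR(0).

Answer: No. Shift-reduce conflict between [B → b .] and [B → b . ;]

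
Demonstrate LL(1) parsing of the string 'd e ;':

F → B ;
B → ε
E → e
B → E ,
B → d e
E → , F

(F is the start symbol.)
LL(1) parsing maintains a stack (initially the start symbol over $) and the input. At each step: if the stack top is a terminal, match it against the current input token; if it is a non-terminal N, replace it with the RHS of M[N, lookahead] (the unique production whose predict set contains the lookahead).

Stack is shown with the top on the left.

Stack    Input    Action
------------------------
F $      d e ; $  output F → B ;
B ; $    d e ; $  output B → d e
d e ; $  d e ; $  match 'd'
e ; $    e ; $    match 'e'
; $      ; $      match ';'
$        $        accept

The string is accepted.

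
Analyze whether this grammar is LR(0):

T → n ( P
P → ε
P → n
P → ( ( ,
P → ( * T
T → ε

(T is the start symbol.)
A grammar is LR(0) if no state in the canonical LR(0) collection has:
  - both a shift item (dot before a terminal) and a complete item (shift-reduce conflict), or
  - two or more complete items (reduce-reduce conflict; the accept item [T' → T .] counts as a complete item here).

Augment with T' → T and build the canonical LR(0) collection (I0 = CLOSURE({[T' → . T]}), then GOTO on every symbol after a dot until no new states appear). It has 11 states:
  I0: { [T → . n ( P], [T → .], [T' → . T] }  — shift, reduce
  I1: { [T' → T .] }  — accept
  I2: { [T → n . ( P] }  — shift
  I3: { [P → . ( ( ,], [P → . ( * T], [P → . n], [P → .], [T → n ( . P] }  — shift, reduce
  I4: { [P → ( . ( ,], [P → ( . * T] }  — shift
  I5: { [T → n ( P .] }  — reduce
  I6: { [P → n .] }  — reduce
  I7: { [P → ( ( . ,] }  — shift
  I8: { [P → ( * . T], [T → . n ( P], [T → .] }  — shift, reduce
  I9: { [P → ( * T .] }  — reduce
  I10: { [P → ( ( , .] }  — reduce

Conflict in state I0:
  Shift-reduce conflict between [T → .] and [T → . n ( P]
So the grammar is NOT LR(0).

Answer: No. Shift-reduce conflict between [T → .] and [T → . n ( P]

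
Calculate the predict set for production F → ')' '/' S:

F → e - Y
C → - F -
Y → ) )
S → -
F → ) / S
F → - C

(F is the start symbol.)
PREDICT(F → ')' '/' S) = (FIRST(RHS) \ {ε}) ∪ (FOLLOW(F) if ε ∈ FIRST(RHS), i.e. RHS ⇒* ε)
FIRST(')' '/' S) = { ')' }
ε ∉ FIRST(')' '/' S), so FOLLOW(F) is not added.
PREDICT(F → ')' '/' S) = { ')' }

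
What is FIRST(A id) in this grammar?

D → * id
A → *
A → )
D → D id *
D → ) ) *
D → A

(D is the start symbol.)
FIRST sets of the non-terminals involved (from the grammar, by fixed-point iteration):
  FIRST(A) = { ')', '*' }

To compute FIRST(A id), process the symbols left to right:
Symbol A is a non-terminal. Add FIRST(A) \ {ε} = { ')', '*' }
A is not nullable (ε ∉ FIRST(A)), so stop here.
FIRST(A id) = { ')', '*' }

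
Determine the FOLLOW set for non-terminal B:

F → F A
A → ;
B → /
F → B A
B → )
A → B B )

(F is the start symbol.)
{ ')', '/', ';' }

To compute FOLLOW(B), find every occurrence of B on a right-hand side N → α B β: add FIRST(β) \ {ε}, and if β is empty or nullable also add FOLLOW(N). Iterate to a fixed point.

In F → B A: B is followed by A, add FIRST(A) \ {ε} = { ')', '/', ';' }
In A → B B ): B is followed by B ')', add FIRST(B ')') \ {ε} = { ')', '/' }
In A → B B ): B is followed by ')', add FIRST(')') \ {ε} = { ')' }

Taking the union: FOLLOW(B) = { ')', '/', ';' }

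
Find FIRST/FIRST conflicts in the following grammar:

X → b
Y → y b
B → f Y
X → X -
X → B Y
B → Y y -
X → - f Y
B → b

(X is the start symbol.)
Yes. X → b / X → X '-' on { 'b' }; X → b / X → B Y on { 'b' }; X → X '-' / X → B Y on { 'b', 'f', 'y' }; X → X '-' / X → '-' f Y on { '-' }

FIRST sets of the non-terminals at (or reachable through a nullable prefix from) the front of some alternative:
  FIRST(X) = { '-', 'b', 'f', 'y' }
  FIRST(B) = { 'b', 'f', 'y' }
  FIRST(Y) = { 'y' }

Productions for X:
  X → b: FIRST = { 'b' }
  X → X -: FIRST = { '-', 'b', 'f', 'y' }
  X → B Y: FIRST = { 'b', 'f', 'y' }
  X → - f Y: FIRST = { '-' }
Productions for B:
  B → f Y: FIRST = { 'f' }
  B → Y y -: FIRST = { 'y' }
  B → b: FIRST = { 'b' }
Y has only one production, so no FIRST/FIRST conflict is possible there.

Conflict for X: X → b and X → X -
  Overlap: { 'b' }
Conflict for X: X → b and X → B Y
  Overlap: { 'b' }
Conflict for X: X → X - and X → B Y
  Overlap: { 'b', 'f', 'y' }
Conflict for X: X → X - and X → - f Y
  Overlap: { '-' }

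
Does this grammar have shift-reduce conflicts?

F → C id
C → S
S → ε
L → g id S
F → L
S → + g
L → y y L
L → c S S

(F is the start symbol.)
Yes — I0: [S → .] vs [L → . c S S]; I6: [S → .] vs [S → . + g]; I11: [S → .] vs [S → . + g]; I13: [S → .] vs [S → . + g]

A shift-reduce conflict occurs when an LR(0) state has both:
  - a complete (reduce) item [A → α .] (dot at the end), and
  - a shift item [B → β . c γ] (dot before a terminal).

Augment with F' → F and build the canonical LR(0) collection (I0 = CLOSURE({[F' → . F]}), then GOTO on every symbol after a dot until no new states appear). It has 17 states:
  I0: { [C → . S], [F → . C id], [F → . L], [F' → . F], [L → . c S S], [L → . g id S], [L → . y y L], [S → . + g], [S → .] }  — shift, reduce
  I1: { [S → + . g] }  — shift
  I2: { [F → C . id] }  — shift
  I3: { [F' → F .] }  — accept
  I4: { [F → L .] }  — reduce
  I5: { [C → S .] }  — reduce
  I6: { [L → c . S S], [S → . + g], [S → .] }  — shift, reduce
  I7: { [L → g . id S] }  — shift
  I8: { [L → y . y L] }  — shift
  I9: { [L → . c S S], [L → . g id S], [L → . y y L], [L → y y . L] }  — shift
  I10: { [L → y y L .] }  — reduce
  I11: { [L → g id . S], [S → . + g], [S → .] }  — shift, reduce
  I12: { [L → g id S .] }  — reduce
  I13: { [L → c S . S], [S → . + g], [S → .] }  — shift, reduce
  I14: { [L → c S S .] }  — reduce
  I15: { [F → C id .] }  — reduce
  I16: { [S → + g .] }  — reduce

I0 contains reduce item [S → .] and shift items [L → . c S S], [L → . g id S], [L → . y y L], [S → . + g] — shift-reduce conflict.
I6 contains reduce item [S → .] and shift item [S → . + g] — shift-reduce conflict.
I11 contains reduce item [S → .] and shift item [S → . + g] — shift-reduce conflict.
I13 contains reduce item [S → .] and shift item [S → . + g] — shift-reduce conflict.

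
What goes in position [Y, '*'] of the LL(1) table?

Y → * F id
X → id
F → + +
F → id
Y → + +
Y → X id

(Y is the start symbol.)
To find M[Y, '*'], we find productions for Y where '*' is in the predict set (PREDICT(N → α) = (FIRST(α) \ {ε}) ∪ (FOLLOW(N) if α ⇒* ε)).

Relevant sets:
  FIRST(X) = { 'id' }

Y → * F id: PREDICT = { '*' }
  '*' is in predict set, so this production goes in M[Y, '*']
Y → + +: PREDICT = { '+' }
Y → X id: PREDICT = { 'id' }

M[Y, '*'] = Y → * F id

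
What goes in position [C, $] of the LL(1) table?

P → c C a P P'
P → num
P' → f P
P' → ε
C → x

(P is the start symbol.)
To find M[C, $], we find productions for C where $ is in the predict set (PREDICT(N → α) = (FIRST(α) \ {ε}) ∪ (FOLLOW(N) if α ⇒* ε)).

C → x: PREDICT = { 'x' }

M[C, $] is empty (no production applies)

Answer: Empty (error entry)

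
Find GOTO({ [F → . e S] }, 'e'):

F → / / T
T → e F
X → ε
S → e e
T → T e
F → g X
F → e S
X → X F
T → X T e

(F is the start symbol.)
GOTO(I, 'e') = CLOSURE({ [A → αX.β] : [A → α.Xβ] ∈ I, X = 'e' })

Items with dot before 'e', with the dot advanced:
  [F → . e S] → [F → e . S]
Closure of the advanced items:
  [F → e . S] has the dot before S: add [S → . e e]

GOTO = { [F → e . S], [S → . e e] }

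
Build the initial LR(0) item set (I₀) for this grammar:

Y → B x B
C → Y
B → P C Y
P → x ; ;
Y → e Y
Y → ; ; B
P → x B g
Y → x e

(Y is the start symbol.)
{ [B → . P C Y], [P → . x ; ;], [P → . x B g], [Y → . ; ; B], [Y → . B x B], [Y → . e Y], [Y → . x e], [Y' → . Y] }

First, augment the grammar with Y' → Y
I₀ = CLOSURE({ [Y' → . Y] }):
  [Y' → . Y] has the dot before Y: add [Y → . B x B], [Y → . e Y], [Y → . ; ; B], [Y → . x e]
  [Y → . B x B] has the dot before B: add [B → . P C Y]
  [B → . P C Y] has the dot before P: add [P → . x ; ;], [P → . x B g]
No further items can be added.

I₀ = { [B → . P C Y], [P → . x ; ;], [P → . x B g], [Y → . ; ; B], [Y → . B x B], [Y → . e Y], [Y → . x e], [Y' → . Y] }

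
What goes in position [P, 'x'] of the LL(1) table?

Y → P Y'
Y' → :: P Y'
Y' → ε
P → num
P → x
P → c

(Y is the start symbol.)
P → x

To find M[P, 'x'], we find productions for P where 'x' is in the predict set (PREDICT(N → α) = (FIRST(α) \ {ε}) ∪ (FOLLOW(N) if α ⇒* ε)).

P → num: PREDICT = { 'num' }
P → x: PREDICT = { 'x' }
  'x' is in predict set, so this production goes in M[P, 'x']
P → c: PREDICT = { 'c' }

M[P, 'x'] = P → x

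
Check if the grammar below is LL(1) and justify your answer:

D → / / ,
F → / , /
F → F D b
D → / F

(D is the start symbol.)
No. Predict set conflict for D: { '/' }

Relevant sets:
  FIRST(F) = { '/' }

For D:
  PREDICT(D → '/' '/' ',') = { '/' }
  PREDICT(D → '/' F) = { '/' }
For F:
  PREDICT(F → '/' ',' '/') = { '/' }
  PREDICT(F → F D b) = { '/' }

Conflict found: Predict set conflict for D: { '/' }
The grammar is NOT LL(1).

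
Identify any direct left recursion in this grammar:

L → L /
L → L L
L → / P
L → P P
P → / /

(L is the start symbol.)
L → L /: LEFT RECURSIVE (starts with L)
L → L L: LEFT RECURSIVE (starts with L)
L → / P: starts with '/'
L → P P: starts with P
P → / /: starts with '/'

The grammar has direct left recursion on: L.

Answer: Yes, L is left-recursive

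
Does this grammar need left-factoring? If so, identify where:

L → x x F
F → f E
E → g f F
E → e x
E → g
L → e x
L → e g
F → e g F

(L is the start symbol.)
Yes, L has productions with common prefix 'e'; E has productions with common prefix 'g'

Left-factoring is needed when two productions for the same non-terminal
share a common prefix on the right-hand side.

Productions for L:
  L → x x F
  L → e x
  L → e g
Productions for F:
  F → f E
  F → e g F
Productions for E:
  E → g f F
  E → e x
  E → g

Found common prefix 'e' in productions for L
Found common prefix 'g' in productions for E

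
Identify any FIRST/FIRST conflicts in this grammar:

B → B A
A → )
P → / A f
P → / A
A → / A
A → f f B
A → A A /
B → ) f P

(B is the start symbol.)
Yes. B → B A / B → ')' f P on { ')' }; A → ')' / A → A A '/' on { ')' }; A → '/' A / A → A A '/' on { '/' }; A → f f B / A → A A '/' on { 'f' }; P → '/' A f / P → '/' A on { '/' }

A FIRST/FIRST conflict occurs when two productions N → α and N → β for the same non-terminal have FIRST(α) ∩ FIRST(β) ≠ ∅ (with ε ∈ FIRST of a nullable right-hand side, so two nullable alternatives also conflict).

FIRST sets of the non-terminals at (or reachable through a nullable prefix from) the front of some alternative:
  FIRST(B) = { ')' }
  FIRST(A) = { ')', '/', 'f' }

Productions for B:
  B → B A: FIRST = { ')' }
  B → ) f P: FIRST = { ')' }
Productions for A:
  A → ): FIRST = { ')' }
  A → / A: FIRST = { '/' }
  A → f f B: FIRST = { 'f' }
  A → A A /: FIRST = { ')', '/', 'f' }
Productions for P:
  P → / A f: FIRST = { '/' }
  P → / A: FIRST = { '/' }

Conflict for B: B → B A and B → ) f P
  Overlap: { ')' }
Conflict for A: A → ) and A → A A /
  Overlap: { ')' }
Conflict for A: A → / A and A → A A /
  Overlap: { '/' }
Conflict for A: A → f f B and A → A A /
  Overlap: { 'f' }
Conflict for P: P → / A f and P → / A
  Overlap: { '/' }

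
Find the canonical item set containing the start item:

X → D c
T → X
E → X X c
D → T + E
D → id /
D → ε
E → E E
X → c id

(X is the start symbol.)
{ [D → . T + E], [D → . id /], [D → .], [T → . X], [X → . D c], [X → . c id], [X' → . X] }

First, augment the grammar with X' → X
I₀ = CLOSURE({ [X' → . X] }):
  [X' → . X] has the dot before X: add [X → . D c], [X → . c id]
  [X → . D c] has the dot before D: add [D → . T + E], [D → . id /], [D → .]
  [D → . T + E] has the dot before T: add [T → . X]
No further items can be added.

I₀ = { [D → . T + E], [D → . id /], [D → .], [T → . X], [X → . D c], [X → . c id], [X' → . X] }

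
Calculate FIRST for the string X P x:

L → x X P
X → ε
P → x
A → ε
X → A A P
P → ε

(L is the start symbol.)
{ 'x' }

FIRST sets of the non-terminals involved (from the grammar, by fixed-point iteration):
  FIRST(X) = { 'x', ε }
  FIRST(P) = { 'x', ε }

To compute FIRST(X P x), process the symbols left to right:
Symbol X is a non-terminal. Add FIRST(X) \ {ε} = { 'x' }
X is nullable (ε ∈ FIRST(X)), continue to the next symbol.
Symbol P is a non-terminal. Add FIRST(P) \ {ε} = { 'x' }
P is nullable (ε ∈ FIRST(P)), continue to the next symbol.
Symbol x is a terminal. Add 'x' and stop.
FIRST(X P x) = { 'x' }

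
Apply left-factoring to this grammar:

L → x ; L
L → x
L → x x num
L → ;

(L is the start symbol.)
Left-factoring transforms A → αβ₁ | αβ₂ into A → αA' and A' → β₁ | β₂
(α is the longest common prefix among the alternatives). Repeat until
no nonterminal has two alternatives with a common prefix.

Round 1: L has alternatives sharing prefix 'x'. Introduce L': L → x L'
  Add: L' → ; L
  Add: L' → ε
  Add: L' → x num

No remaining common prefixes — done.

Resulting grammar:
L → x L'
L' → ; L
L' → ε
L' → x num
L → ;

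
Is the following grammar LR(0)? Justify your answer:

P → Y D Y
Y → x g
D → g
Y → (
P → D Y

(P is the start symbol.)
Yes, the grammar is LR(0)

A grammar is LR(0) if no state in the canonical LR(0) collection has:
  - both a shift item (dot before a terminal) and a complete item (shift-reduce conflict), or
  - two or more complete items (reduce-reduce conflict; the accept item [P' → P .] counts as a complete item here).

Augment with P' → P and build the canonical LR(0) collection (I0 = CLOSURE({[P' → . P]}), then GOTO on every symbol after a dot until no new states appear). It has 11 states:
  I0: { [D → . g], [P → . D Y], [P → . Y D Y], [P' → . P], [Y → . (], [Y → . x g] }  — shift
  I1: { [Y → ( .] }  — reduce
  I2: { [P → D . Y], [Y → . (], [Y → . x g] }  — shift
  I3: { [P' → P .] }  — accept
  I4: { [D → . g], [P → Y . D Y] }  — shift
  I5: { [D → g .] }  — reduce
  I6: { [Y → x . g] }  — shift
  I7: { [Y → x g .] }  — reduce
  I8: { [P → Y D . Y], [Y → . (], [Y → . x g] }  — shift
  I9: { [P → Y D Y .] }  — reduce
  I10: { [P → D Y .] }  — reduce

Every state is either a pure shift/goto state or contains exactly one complete item and nothing to shift — no conflicts. The grammar is LR(0).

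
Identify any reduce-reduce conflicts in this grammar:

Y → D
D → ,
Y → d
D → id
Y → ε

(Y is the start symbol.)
A reduce-reduce conflict occurs when an LR(0) state has two complete items [A → α .] and [B → β .] — both call for a reduction, and with no lookahead the parser cannot choose between them.

Augment with Y' → Y and build the canonical LR(0) collection (I0 = CLOSURE({[Y' → . Y]}), then GOTO on every symbol after a dot until no new states appear). It has 6 states:
  I0: { [D → . ,], [D → . id], [Y → . D], [Y → . d], [Y → .], [Y' → . Y] }  — shift, reduce
  I1: { [D → , .] }  — reduce
  I2: { [Y → D .] }  — reduce
  I3: { [Y' → Y .] }  — accept
  I4: { [Y → d .] }  — reduce
  I5: { [D → id .] }  — reduce

No state contains more than one complete item.

Answer: No reduce-reduce conflicts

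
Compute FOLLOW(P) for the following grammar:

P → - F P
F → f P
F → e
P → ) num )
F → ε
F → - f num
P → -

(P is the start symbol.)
P is the start symbol, so $ ∈ FOLLOW(P).
In P → - F P: P is at the end; this adds FOLLOW(P) to itself — nothing new
In F → f P: P is at the end, add FOLLOW(F)

The FOLLOW sets referred to above (computed the same way, to a fixed point):
  FOLLOW(F) = { ')', '-' }

Taking the union: FOLLOW(P) = { $, ')', '-' }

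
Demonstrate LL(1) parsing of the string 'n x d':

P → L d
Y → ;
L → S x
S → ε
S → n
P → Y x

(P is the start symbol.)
Stack is shown with the top on the left.

Stack    Input    Action
------------------------
P $      n x d $  output P → L d
L d $    n x d $  output L → S x
S x d $  n x d $  output S → n
n x d $  n x d $  match 'n'
x d $    x d $    match 'x'
d $      d $      match 'd'
$        $        accept

The string is accepted.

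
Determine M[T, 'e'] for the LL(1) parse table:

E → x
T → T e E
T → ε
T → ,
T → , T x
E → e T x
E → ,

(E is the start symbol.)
T → T e E, T → ε

To find M[T, 'e'], we find productions for T where 'e' is in the predict set (PREDICT(N → α) = (FIRST(α) \ {ε}) ∪ (FOLLOW(N) if α ⇒* ε)).

Relevant sets:
  FIRST(T) = { ',', 'e', ε }
  FOLLOW(T) = { 'e', 'x' }

T → T e E: PREDICT = { ',', 'e' }
  'e' is in predict set, so this production goes in M[T, 'e']
T → ε: PREDICT = { 'e', 'x' }
  'e' is in predict set, so this production goes in M[T, 'e']
T → ,: PREDICT = { ',' }
T → , T x: PREDICT = { ',' }

M[T, 'e'] = T → T e E, T → ε  (a multiply-defined cell — the grammar is not LL(1))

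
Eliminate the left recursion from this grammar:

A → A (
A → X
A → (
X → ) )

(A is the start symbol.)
A is directly left-recursive. The standard transformation for
  A → A α₁ | ... | A α_m | β₁ | ... | β_n
is
  A  → β₁ A' | ... | β_n A'
  A' → α₁ A' | ... | α_m A' | ε

A → X becomes A → X A'
A → ( becomes A → ( A'
A → A ( becomes A' → ( A'
Add A' → ε

Productions for other non-terminals are unchanged:
  X → ) )

Resulting grammar:
A → X A'
A → ( A'
A' → ( A'
A' → ε
X → ) )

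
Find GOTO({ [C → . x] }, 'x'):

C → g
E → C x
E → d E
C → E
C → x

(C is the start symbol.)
GOTO(I, 'x') = CLOSURE({ [A → αX.β] : [A → α.Xβ] ∈ I, X = 'x' })

Items with dot before 'x', with the dot advanced:
  [C → . x] → [C → x .]
Closure adds nothing (no advanced item has the dot before a non-terminal).

GOTO = { [C → x .] }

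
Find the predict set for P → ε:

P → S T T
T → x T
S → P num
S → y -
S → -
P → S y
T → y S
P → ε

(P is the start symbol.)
{ $, 'num' }

PREDICT(P → ε) = (FIRST(RHS) \ {ε}) ∪ (FOLLOW(P) if ε ∈ FIRST(RHS), i.e. RHS ⇒* ε)
The right-hand side is ε (FIRST(ε) = { ε }), so the predict set is FOLLOW(P) = { $, 'num' }
PREDICT(P → ε) = { $, 'num' }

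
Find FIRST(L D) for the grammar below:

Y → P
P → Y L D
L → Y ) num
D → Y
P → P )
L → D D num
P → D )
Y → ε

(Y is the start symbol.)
{ ')', 'num' }

FIRST sets of the non-terminals involved (from the grammar, by fixed-point iteration):
  FIRST(L) = { ')', 'num' }

To compute FIRST(L D), process the symbols left to right:
Symbol L is a non-terminal. Add FIRST(L) \ {ε} = { ')', 'num' }
L is not nullable (ε ∉ FIRST(L)), so stop here.
FIRST(L D) = { ')', 'num' }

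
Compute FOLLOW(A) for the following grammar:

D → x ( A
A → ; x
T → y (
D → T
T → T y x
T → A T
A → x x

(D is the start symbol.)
{ $, ';', 'x', 'y' }

In D → x ( A: A is at the end, add FOLLOW(D)
In T → A T: A is followed by T, add FIRST(T) \ {ε} = { ';', 'x', 'y' }

The FOLLOW sets referred to above (computed the same way, to a fixed point):
  FOLLOW(D) = { $ }

Taking the union: FOLLOW(A) = { $, ';', 'x', 'y' }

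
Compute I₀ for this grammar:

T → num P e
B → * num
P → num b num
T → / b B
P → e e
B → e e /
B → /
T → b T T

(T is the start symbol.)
{ [T → . / b B], [T → . b T T], [T → . num P e], [T' → . T] }

First, augment the grammar with T' → T
I₀ = CLOSURE({ [T' → . T] }):
  [T' → . T] has the dot before T: add [T → . num P e], [T → . / b B], [T → . b T T]
No further items can be added.

I₀ = { [T → . / b B], [T → . b T T], [T → . num P e], [T' → . T] }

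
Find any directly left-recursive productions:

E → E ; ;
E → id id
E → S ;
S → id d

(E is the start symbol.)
Direct left recursion occurs when N → N α for some non-terminal N (the right-hand side begins with the left-hand side itself).

E → E ; ;: LEFT RECURSIVE (starts with E)
E → id id: starts with id
E → S ;: starts with S
S → id d: starts with id

The grammar has direct left recursion on: E.

Answer: Yes, E is left-recursive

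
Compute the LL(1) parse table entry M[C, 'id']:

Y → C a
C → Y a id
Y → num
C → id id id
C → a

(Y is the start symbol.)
C → Y a id, C → id id id

To find M[C, 'id'], we find productions for C where 'id' is in the predict set (PREDICT(N → α) = (FIRST(α) \ {ε}) ∪ (FOLLOW(N) if α ⇒* ε)).

Relevant sets:
  FIRST(Y) = { 'a', 'id', 'num' }

C → Y a id: PREDICT = { 'a', 'id', 'num' }
  'id' is in predict set, so this production goes in M[C, 'id']
C → id id id: PREDICT = { 'id' }
  'id' is in predict set, so this production goes in M[C, 'id']
C → a: PREDICT = { 'a' }

M[C, 'id'] = C → Y a id, C → id id id  (a multiply-defined cell — the grammar is not LL(1))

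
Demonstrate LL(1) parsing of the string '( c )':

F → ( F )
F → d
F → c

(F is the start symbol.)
Stack is shown with the top on the left.

Stack    Input    Action
------------------------
F $      ( c ) $  output F → ( F )
( F ) $  ( c ) $  match '('
F ) $    c ) $    output F → c
c ) $    c ) $    match 'c'
) $      ) $      match ')'
$        $        accept

The string is accepted.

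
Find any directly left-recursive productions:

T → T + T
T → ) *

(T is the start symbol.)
Direct left recursion occurs when N → N α for some non-terminal N (the right-hand side begins with the left-hand side itself).

T → T + T: LEFT RECURSIVE (starts with T)
T → ) *: starts with ')'

The grammar has direct left recursion on: T.

Answer: Yes, T is left-recursive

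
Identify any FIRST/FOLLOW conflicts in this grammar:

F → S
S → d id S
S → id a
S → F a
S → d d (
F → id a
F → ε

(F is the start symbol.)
A FIRST/FOLLOW conflict occurs when a non-terminal N has a nullable alternative N → β (β ⇒* ε) and another alternative N → α with FIRST(α) ∩ FOLLOW(N) ≠ ∅: on such a lookahead the parser cannot decide between expanding α and letting N vanish via β.

Nullable non-terminals: F.
FIRST sets used below: FIRST(S) = { 'a', 'd', 'id' }

F: nullable alternative(s) F → ε; FOLLOW(F) = { $, 'a' }
  F → S: FIRST \ {ε} = { 'a', 'd', 'id' } — overlaps FOLLOW(F) on { 'a' }: CONFLICT
  F → id a: FIRST \ {ε} = { 'id' } — disjoint from FOLLOW(F)
  F → ε: FIRST \ {ε} = { } — this is the only nullable alternative, skip

S has no nullable alternative, so no FIRST/FOLLOW check is needed there.

So the grammar has 1 FIRST/FOLLOW conflict (marked CONFLICT above).

Answer: Yes. F → S with FOLLOW(F) on { 'a' }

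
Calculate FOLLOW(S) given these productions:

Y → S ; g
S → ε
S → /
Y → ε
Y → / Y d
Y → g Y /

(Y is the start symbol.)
{ ';' }

To compute FOLLOW(S), find every occurrence of S on a right-hand side N → α S β: add FIRST(β) \ {ε}, and if β is empty or nullable also add FOLLOW(N). Iterate to a fixed point.

In Y → S ; g: S is followed by ';' g, add FIRST(';' g) \ {ε} = { ';' }

Taking the union: FOLLOW(S) = { ';' }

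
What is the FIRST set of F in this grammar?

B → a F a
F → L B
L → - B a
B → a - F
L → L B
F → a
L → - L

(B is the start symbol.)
FIRST sets of the other non-terminals involved (by the same procedure, iterated to a fixed point):
  FIRST(L) = { '-' }

From F → L B:
  - L is a non-terminal: add FIRST(L) \ {ε} = { '-' }
    L is not nullable, so stop
From F → a:
  - a is a terminal: add 'a' and stop

Collecting: FIRST(F) = { '-', 'a' }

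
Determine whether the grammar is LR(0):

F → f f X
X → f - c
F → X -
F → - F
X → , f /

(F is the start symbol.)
A grammar is LR(0) if no state in the canonical LR(0) collection has:
  - both a shift item (dot before a terminal) and a complete item (shift-reduce conflict), or
  - two or more complete items (reduce-reduce conflict; the accept item [F' → F .] counts as a complete item here).

Augment with F' → F and build the canonical LR(0) collection (I0 = CLOSURE({[F' → . F]}), then GOTO on every symbol after a dot until no new states appear). It has 15 states:
  I0: { [F → . - F], [F → . X -], [F → . f f X], [F' → . F], [X → . , f /], [X → . f - c] }  — shift
  I1: { [X → , . f /] }  — shift
  I2: { [F → - . F], [F → . - F], [F → . X -], [F → . f f X], [X → . , f /], [X → . f - c] }  — shift
  I3: { [F' → F .] }  — accept
  I4: { [F → X . -] }  — shift
  I5: { [F → f . f X], [X → f . - c] }  — shift
  I6: { [X → f - . c] }  — shift
  I7: { [F → f f . X], [X → . , f /], [X → . f - c] }  — shift
  I8: { [F → f f X .] }  — reduce
  I9: { [X → f . - c] }  — shift
  I10: { [X → f - c .] }  — reduce
  I11: { [F → X - .] }  — reduce
  I12: { [F → - F .] }  — reduce
  I13: { [X → , f . /] }  — shift
  I14: { [X → , f / .] }  — reduce

Every state is either a pure shift/goto state or contains exactly one complete item and nothing to shift — no conflicts. The grammar is LR(0).

Answer: Yes, the grammar is LR(0)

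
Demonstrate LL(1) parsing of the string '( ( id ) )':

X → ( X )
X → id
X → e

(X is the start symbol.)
LL(1) parsing maintains a stack (initially the start symbol over $) and the input. At each step: if the stack top is a terminal, match it against the current input token; if it is a non-terminal N, replace it with the RHS of M[N, lookahead] (the unique production whose predict set contains the lookahead).

Stack is shown with the top on the left.

Stack      Input         Action
-------------------------------
X $        ( ( id ) ) $  output X → ( X )
( X ) $    ( ( id ) ) $  match '('
X ) $      ( id ) ) $    output X → ( X )
( X ) ) $  ( id ) ) $    match '('
X ) ) $    id ) ) $      output X → id
id ) ) $   id ) ) $      match 'id'
) ) $      ) ) $         match ')'
) $        ) $           match ')'
$          $             accept

The string is accepted.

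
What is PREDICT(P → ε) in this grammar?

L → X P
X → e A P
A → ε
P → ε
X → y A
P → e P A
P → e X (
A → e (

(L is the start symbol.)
{ $, '(', 'e' }

PREDICT(P → ε) = (FIRST(RHS) \ {ε}) ∪ (FOLLOW(P) if ε ∈ FIRST(RHS), i.e. RHS ⇒* ε)
The right-hand side is ε (FIRST(ε) = { ε }), so the predict set is FOLLOW(P) = { $, '(', 'e' }
PREDICT(P → ε) = { $, '(', 'e' }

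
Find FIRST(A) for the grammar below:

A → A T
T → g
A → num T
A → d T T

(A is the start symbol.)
{ 'd', 'num' }

From A → A T:
  - A is the symbol being defined: contributes nothing new
    A is not nullable, so stop
From A → num T:
  - num is a terminal: add 'num' and stop
From A → d T T:
  - d is a terminal: add 'd' and stop

Collecting: FIRST(A) = { 'd', 'num' }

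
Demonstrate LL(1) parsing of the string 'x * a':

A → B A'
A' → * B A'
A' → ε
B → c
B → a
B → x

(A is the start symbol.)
LL(1) parsing maintains a stack (initially the start symbol over $) and the input. At each step: if the stack top is a terminal, match it against the current input token; if it is a non-terminal N, replace it with the RHS of M[N, lookahead] (the unique production whose predict set contains the lookahead).

Stack is shown with the top on the left.

Stack     Input    Action
-------------------------
A $       x * a $  output A → B A'
B A' $    x * a $  output B → x
x A' $    x * a $  match 'x'
A' $      * a $    output A' → * B A'
* B A' $  * a $    match '*'
B A' $    a $      output B → a
a A' $    a $      match 'a'
A' $      $        output A' → ε
$         $        accept

The string is accepted.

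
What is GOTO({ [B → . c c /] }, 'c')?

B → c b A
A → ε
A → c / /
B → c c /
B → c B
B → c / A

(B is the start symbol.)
{ [B → c . c /] }

GOTO(I, 'c') = CLOSURE({ [A → αX.β] : [A → α.Xβ] ∈ I, X = 'c' })

Items with dot before 'c', with the dot advanced:
  [B → . c c /] → [B → c . c /]
Closure adds nothing (no advanced item has the dot before a non-terminal).

GOTO = { [B → c . c /] }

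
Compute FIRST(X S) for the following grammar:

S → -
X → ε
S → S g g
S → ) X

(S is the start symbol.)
{ ')', '-' }

FIRST sets of the non-terminals involved (from the grammar, by fixed-point iteration):
  FIRST(X) = { ε }
  FIRST(S) = { ')', '-' }

To compute FIRST(X S), process the symbols left to right:
Symbol X is a non-terminal. Add FIRST(X) \ {ε} = { }
X is nullable (ε ∈ FIRST(X)), continue to the next symbol.
Symbol S is a non-terminal. Add FIRST(S) \ {ε} = { ')', '-' }
S is not nullable (ε ∉ FIRST(S)), so stop here.
FIRST(X S) = { ')', '-' }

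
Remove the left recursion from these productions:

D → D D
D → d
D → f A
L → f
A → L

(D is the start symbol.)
D → d D'
D → f A D'
D' → D D'
D' → ε
L → f
A → L

D is directly left-recursive. The standard transformation for
  A → A α₁ | ... | A α_m | β₁ | ... | β_n
is
  A  → β₁ A' | ... | β_n A'
  A' → α₁ A' | ... | α_m A' | ε

D → d becomes D → d D'
D → f A becomes D → f A D'
D → D D becomes D' → D D'
Add D' → ε

Productions for other non-terminals are unchanged:
  L → f
  A → L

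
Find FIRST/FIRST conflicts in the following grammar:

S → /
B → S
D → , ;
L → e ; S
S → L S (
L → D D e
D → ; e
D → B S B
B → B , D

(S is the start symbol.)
Yes. S → '/' / S → L S '(' on { '/' }; B → S / B → B ',' D on { ',', '/', ';', 'e' }; D → ',' ';' / D → B S B on { ',' }; D → ';' e / D → B S B on { ';' }; L → e ';' S / L → D D e on { 'e' }

A FIRST/FIRST conflict occurs when two productions N → α and N → β for the same non-terminal have FIRST(α) ∩ FIRST(β) ≠ ∅ (with ε ∈ FIRST of a nullable right-hand side, so two nullable alternatives also conflict).

FIRST sets of the non-terminals at (or reachable through a nullable prefix from) the front of some alternative:
  FIRST(L) = { ',', '/', ';', 'e' }
  FIRST(S) = { ',', '/', ';', 'e' }
  FIRST(B) = { ',', '/', ';', 'e' }
  FIRST(D) = { ',', '/', ';', 'e' }

Productions for S:
  S → /: FIRST = { '/' }
  S → L S (: FIRST = { ',', '/', ';', 'e' }
Productions for B:
  B → S: FIRST = { ',', '/', ';', 'e' }
  B → B , D: FIRST = { ',', '/', ';', 'e' }
Productions for D:
  D → , ;: FIRST = { ',' }
  D → ; e: FIRST = { ';' }
  D → B S B: FIRST = { ',', '/', ';', 'e' }
Productions for L:
  L → e ; S: FIRST = { 'e' }
  L → D D e: FIRST = { ',', '/', ';', 'e' }

Conflict for S: S → / and S → L S (
  Overlap: { '/' }
Conflict for B: B → S and B → B , D
  Overlap: { ',', '/', ';', 'e' }
Conflict for D: D → , ; and D → B S B
  Overlap: { ',' }
Conflict for D: D → ; e and D → B S B
  Overlap: { ';' }
Conflict for L: L → e ; S and L → D D e
  Overlap: { 'e' }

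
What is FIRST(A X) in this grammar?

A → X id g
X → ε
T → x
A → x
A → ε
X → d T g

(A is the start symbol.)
{ 'd', 'id', 'x', ε }

FIRST sets of the non-terminals involved (from the grammar, by fixed-point iteration):
  FIRST(A) = { 'd', 'id', 'x', ε }
  FIRST(X) = { 'd', ε }

To compute FIRST(A X), process the symbols left to right:
Symbol A is a non-terminal. Add FIRST(A) \ {ε} = { 'd', 'id', 'x' }
A is nullable (ε ∈ FIRST(A)), continue to the next symbol.
Symbol X is a non-terminal. Add FIRST(X) \ {ε} = { 'd' }
X is nullable (ε ∈ FIRST(X)), continue to the next symbol.
All symbols are nullable, so ε is in the result.
FIRST(A X) = { 'd', 'id', 'x', ε }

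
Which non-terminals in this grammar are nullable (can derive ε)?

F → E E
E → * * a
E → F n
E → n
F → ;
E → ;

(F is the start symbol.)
A non-terminal is nullable if it can derive ε (the empty string): either it has an ε-production, or it has a production whose right-hand side consists entirely of nullable non-terminals.

There are no ε-productions, so no non-terminal can derive ε.
No non-terminals are nullable.

Answer: None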